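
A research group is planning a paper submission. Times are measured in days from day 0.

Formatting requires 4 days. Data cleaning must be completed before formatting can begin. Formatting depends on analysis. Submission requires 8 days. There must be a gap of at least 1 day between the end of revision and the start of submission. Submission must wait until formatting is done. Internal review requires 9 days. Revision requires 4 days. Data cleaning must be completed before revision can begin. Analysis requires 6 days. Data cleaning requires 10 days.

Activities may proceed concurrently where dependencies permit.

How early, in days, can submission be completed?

23

Analysis can start immediately at day 0; it finishes at day 6.
Nothing blocks data cleaning, so it runs from day 0 to day 10.
Formatting needs all of data cleaning (finishes day 10); analysis (finishes day 6). That puts its earliest start at day 10; it finishes at 10 + 4 = day 14.
Revision cannot begin until data cleaning (finishes day 10). It runs from day 10 to 10 + 4 = day 14.
Submission needs all of revision (finishes day 14, plus 1-day gap → day 15); formatting (finishes day 14). That puts its earliest start at day 15; it finishes at 15 + 8 = day 23.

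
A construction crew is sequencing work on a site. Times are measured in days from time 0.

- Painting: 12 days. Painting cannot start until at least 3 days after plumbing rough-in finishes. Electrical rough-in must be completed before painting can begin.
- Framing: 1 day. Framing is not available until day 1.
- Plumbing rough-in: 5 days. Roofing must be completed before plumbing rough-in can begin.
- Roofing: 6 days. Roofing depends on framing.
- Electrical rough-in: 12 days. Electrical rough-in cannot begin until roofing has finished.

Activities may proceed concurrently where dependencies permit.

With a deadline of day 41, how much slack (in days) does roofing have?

9

Framing cannot begin until its own release at day 1. It runs from day 1 to 1 + 1 = day 2.
Roofing waits on framing (finishes day 2), so it starts at day 2 and finishes at 2 + 6 = day 8.

Working backward from the deadline:
Nothing follows painting; the deadline of day 41 is its only limit. It must start by 41 − 12 = day 29.
Plumbing rough-in has to be done before painting (must start by day 29, minus 3-day gap → day 26). That means finishing by day 26, i.e. starting by 26 − 5 = day 21.
Electrical rough-in has to be done before painting (must start by day 29). That means finishing by day 29, i.e. starting by 29 − 12 = day 17.
For roofing: plumbing rough-in (must start by day 21); electrical rough-in (must start by day 17). The most restrictive is day 17; with a 6-day duration, roofing must start by day 11.
So roofing can start as early as day 2 and as late as day 11, giving 11 − 2 = 9 days of slack.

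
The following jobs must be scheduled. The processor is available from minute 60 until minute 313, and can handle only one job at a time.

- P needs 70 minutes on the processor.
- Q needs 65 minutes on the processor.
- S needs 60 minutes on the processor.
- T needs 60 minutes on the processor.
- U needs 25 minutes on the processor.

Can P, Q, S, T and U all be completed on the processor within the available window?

No

The processor window is 313 − 60 = 253 minutes.
Running back to back, the jobs need 70 + 65 + 60 + 60 + 25 = 280 minutes on the processor.
Since 280 > 253, they cannot all fit.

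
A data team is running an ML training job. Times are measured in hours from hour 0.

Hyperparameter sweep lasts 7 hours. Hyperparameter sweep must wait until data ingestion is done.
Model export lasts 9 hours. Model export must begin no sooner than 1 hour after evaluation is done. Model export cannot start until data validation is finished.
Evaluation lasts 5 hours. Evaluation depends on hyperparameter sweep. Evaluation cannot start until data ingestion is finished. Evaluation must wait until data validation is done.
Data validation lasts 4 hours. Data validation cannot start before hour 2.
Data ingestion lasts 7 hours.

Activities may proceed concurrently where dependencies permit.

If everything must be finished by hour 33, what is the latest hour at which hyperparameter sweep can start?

Nothing follows model export; the deadline of hour 33 is its only limit. It must start by 33 − 9 = hour 24.
Evaluation must finish before model export (must start by hour 24, minus 1-hour gap → hour 23). With a 5-hour duration, evaluation must start by 23 − 5 = hour 18.
Hyperparameter sweep feeds into evaluation (must start by hour 18); so hyperparameter sweep must finish by hour 18 and therefore start by hour 11.

11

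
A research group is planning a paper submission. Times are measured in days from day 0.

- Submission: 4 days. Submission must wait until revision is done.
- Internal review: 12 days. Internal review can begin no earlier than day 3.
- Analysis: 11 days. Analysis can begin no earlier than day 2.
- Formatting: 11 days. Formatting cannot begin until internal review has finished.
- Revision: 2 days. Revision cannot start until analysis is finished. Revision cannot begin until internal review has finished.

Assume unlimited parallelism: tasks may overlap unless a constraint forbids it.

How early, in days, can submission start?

17

After its own release at day 3, internal review can start at day 3 and finishes at day 15.
Analysis waits on its own release at day 2, so it starts at day 2 and finishes at 2 + 11 = day 13.
For revision: analysis (finishes day 13); internal review (finishes day 15). Taking the maximum gives a start of day 15, and it finishes at 15 + 2 = day 17.
Submission waits on revision (finishes day 17), so the earliest it can start is day 17.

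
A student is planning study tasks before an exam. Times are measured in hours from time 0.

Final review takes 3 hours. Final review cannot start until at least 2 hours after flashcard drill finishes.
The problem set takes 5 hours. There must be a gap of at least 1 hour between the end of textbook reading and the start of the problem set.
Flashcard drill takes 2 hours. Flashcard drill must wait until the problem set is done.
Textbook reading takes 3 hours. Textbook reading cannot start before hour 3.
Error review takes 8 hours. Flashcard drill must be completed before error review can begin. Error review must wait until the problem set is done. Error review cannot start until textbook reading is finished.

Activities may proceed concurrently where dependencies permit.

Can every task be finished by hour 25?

Yes

After its own release at hour 3, textbook reading can start at hour 3 and finishes at hour 6.
The problem set waits on textbook reading (finishes hour 6, plus 1-hour gap → hour 7), so it starts at hour 7 and finishes at 7 + 5 = hour 12.
Flashcard drill cannot begin until the problem set (finishes hour 12). It runs from hour 12 to 12 + 2 = hour 14.
After flashcard drill (finishes hour 14, plus 2-hour gap → hour 16), final review can start at hour 16 and finishes at hour 19.
For error review: flashcard drill (finishes hour 14); the problem set (finishes hour 12); textbook reading (finishes hour 6). Taking the maximum gives a start of hour 14, and it finishes at 14 + 8 = hour 22.
Every task is finished by hour 22, which is no later than the deadline of 25, so the schedule is feasible.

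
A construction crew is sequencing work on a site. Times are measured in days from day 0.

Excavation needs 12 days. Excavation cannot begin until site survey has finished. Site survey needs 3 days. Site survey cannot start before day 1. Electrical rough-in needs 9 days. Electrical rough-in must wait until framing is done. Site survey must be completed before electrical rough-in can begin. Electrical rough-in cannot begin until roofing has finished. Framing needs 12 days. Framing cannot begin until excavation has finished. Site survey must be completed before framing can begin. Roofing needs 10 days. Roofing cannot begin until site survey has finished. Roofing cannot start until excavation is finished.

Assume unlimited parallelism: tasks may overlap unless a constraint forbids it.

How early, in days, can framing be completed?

Site survey cannot begin until its own release at day 1. It runs from day 1 to 1 + 3 = day 4.
After site survey (finishes day 4), excavation can start at day 4 and finishes at day 16.
Framing has to wait for excavation (finishes day 16); site survey (finishes day 4). The latest of these is day 16, so framing runs day 16 to 16 + 12 = day 28.

28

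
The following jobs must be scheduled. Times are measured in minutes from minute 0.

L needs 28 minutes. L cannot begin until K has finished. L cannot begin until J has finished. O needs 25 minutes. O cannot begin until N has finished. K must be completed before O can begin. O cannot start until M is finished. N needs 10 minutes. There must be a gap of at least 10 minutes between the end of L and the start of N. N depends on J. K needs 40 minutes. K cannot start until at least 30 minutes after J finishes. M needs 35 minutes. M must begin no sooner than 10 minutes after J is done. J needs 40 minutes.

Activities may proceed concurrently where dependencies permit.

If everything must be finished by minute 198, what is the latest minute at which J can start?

O must finish by minute 198; it takes 25 minutes, so it must start by 198 − 25 = minute 173.
N feeds into O (must start by minute 173); so N must finish by minute 173 and therefore start by minute 163.
L must finish before N (must start by minute 163, minus 10-minute gap → minute 153). With a 28-minute duration, L must start by 153 − 28 = minute 125.
K feeds L (must start by minute 125); O (must start by minute 173). Taking the minimum, K must finish by minute 125 and start by 125 − 40 = minute 85.
M must finish before O (must start by minute 173). With a 35-minute duration, M must start by 173 − 35 = minute 138.
J must finish in time for K (must start by minute 85, minus 30-minute gap → minute 55); L (must start by minute 125); M (must start by minute 138, minus 10-minute gap → minute 128); N (must start by minute 163). The tightest is minute 55, so J must start by 55 − 40 = minute 15.

15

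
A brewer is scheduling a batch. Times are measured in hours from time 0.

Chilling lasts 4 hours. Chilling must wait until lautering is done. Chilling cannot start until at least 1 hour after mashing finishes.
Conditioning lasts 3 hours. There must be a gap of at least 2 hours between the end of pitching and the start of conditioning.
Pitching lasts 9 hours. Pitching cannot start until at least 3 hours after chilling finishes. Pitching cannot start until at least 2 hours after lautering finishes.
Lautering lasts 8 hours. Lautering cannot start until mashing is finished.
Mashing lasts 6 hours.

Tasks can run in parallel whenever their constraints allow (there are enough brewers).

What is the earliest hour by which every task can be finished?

Mashing can start immediately at hour 0; it finishes at hour 6.
Lautering waits on mashing (finishes hour 6), so it starts at hour 6 and finishes at 6 + 8 = hour 14.
Chilling cannot start until lautering (finishes hour 14); mashing (finishes hour 6, plus 1-hour gap → hour 7). The controlling bound is hour 14, so chilling finishes at 14 + 4 = hour 18.
Pitching has to wait for chilling (finishes hour 18, plus 3-hour gap → hour 21); lautering (finishes hour 14, plus 2-hour gap → hour 16). The latest of these is hour 21, so pitching runs hour 21 to 21 + 9 = hour 30.
After pitching (finishes hour 30, plus 2-hour gap → hour 32), conditioning can start at hour 32 and finishes at hour 35.
All tasks are finished once the last one completes. Finish times: Mashing at 6, Lautering at 14, Chilling at 18, Pitching at 30, Conditioning at 35. The latest is hour 35.

35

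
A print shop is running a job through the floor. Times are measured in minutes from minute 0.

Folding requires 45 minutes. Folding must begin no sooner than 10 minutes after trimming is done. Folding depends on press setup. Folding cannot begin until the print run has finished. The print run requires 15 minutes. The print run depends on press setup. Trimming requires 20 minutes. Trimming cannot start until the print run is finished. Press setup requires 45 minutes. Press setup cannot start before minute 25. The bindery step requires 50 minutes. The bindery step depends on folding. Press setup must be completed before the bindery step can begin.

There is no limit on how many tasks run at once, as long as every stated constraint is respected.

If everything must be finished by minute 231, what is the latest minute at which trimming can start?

106

The bindery step has no dependents, so it just needs to finish by minute 231. Starting by 231 − 50 = minute 181 achieves that.
Since the bindery step (must start by minute 181) depends on it, folding must finish by minute 181. Backing off its 45-minute duration gives a latest start of minute 136.
Since folding (must start by minute 136, minus 10-minute gap → minute 126) depends on it, trimming must finish by minute 126. Backing off its 20-minute duration gives a latest start of minute 106.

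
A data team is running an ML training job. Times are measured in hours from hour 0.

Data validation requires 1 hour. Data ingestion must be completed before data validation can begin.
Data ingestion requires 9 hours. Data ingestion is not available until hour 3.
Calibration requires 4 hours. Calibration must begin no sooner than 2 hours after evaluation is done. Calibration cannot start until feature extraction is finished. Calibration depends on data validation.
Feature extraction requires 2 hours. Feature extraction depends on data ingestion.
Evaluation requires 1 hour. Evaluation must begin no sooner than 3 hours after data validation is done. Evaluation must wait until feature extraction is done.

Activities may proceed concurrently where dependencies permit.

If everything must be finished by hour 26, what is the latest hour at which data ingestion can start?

6

To finish by hour 26, calibration (duration 4) must start no later than hour 22.
Evaluation must finish before calibration (must start by hour 22, minus 2-hour gap → hour 20). With a 1-hour duration, evaluation must start by 20 − 1 = hour 19.
Data validation feeds evaluation (must start by hour 19, minus 3-hour gap → hour 16); calibration (must start by hour 22). Taking the minimum, data validation must finish by hour 16 and start by 16 − 1 = hour 15.
Feature extraction feeds evaluation (must start by hour 19); calibration (must start by hour 22). Taking the minimum, feature extraction must finish by hour 19 and start by 19 − 2 = hour 17.
For data ingestion: data validation (must start by hour 15); feature extraction (must start by hour 17). The most restrictive is hour 15; with a 9-hour duration, data ingestion must start by hour 6.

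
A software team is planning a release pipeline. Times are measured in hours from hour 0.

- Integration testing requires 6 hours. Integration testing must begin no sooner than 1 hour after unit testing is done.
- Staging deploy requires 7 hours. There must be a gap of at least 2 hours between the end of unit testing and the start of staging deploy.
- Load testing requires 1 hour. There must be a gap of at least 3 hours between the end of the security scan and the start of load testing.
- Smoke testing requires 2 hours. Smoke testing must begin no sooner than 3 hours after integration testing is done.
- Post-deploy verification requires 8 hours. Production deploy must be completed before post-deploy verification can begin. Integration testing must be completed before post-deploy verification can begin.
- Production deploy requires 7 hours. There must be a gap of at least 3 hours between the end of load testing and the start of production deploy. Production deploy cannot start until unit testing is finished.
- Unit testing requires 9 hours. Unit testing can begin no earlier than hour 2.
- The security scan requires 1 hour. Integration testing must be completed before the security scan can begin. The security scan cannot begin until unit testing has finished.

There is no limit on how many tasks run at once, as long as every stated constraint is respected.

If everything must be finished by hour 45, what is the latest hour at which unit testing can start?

6

Post-deploy verification must finish by hour 45; it takes 8 hours, so it must start by 45 − 8 = hour 37.
Production deploy feeds into post-deploy verification (must start by hour 37); so production deploy must finish by hour 37 and therefore start by hour 30.
Since production deploy (must start by hour 30, minus 3-hour gap → hour 27) depends on it, load testing must finish by hour 27. Backing off its 1-hour duration gives a latest start of hour 26.
The security scan has to be done before load testing (must start by hour 26, minus 3-hour gap → hour 23). That means finishing by hour 23, i.e. starting by 23 − 1 = hour 22.
To finish by hour 45, smoke testing (duration 2) must start no later than hour 43.
Integration testing has several dependents: the security scan (must start by hour 22); smoke testing (must start by hour 43, minus 3-hour gap → hour 40); post-deploy verification (must start by hour 37). The earliest of those limits is hour 22, so integration testing must start by 22 − 6 = hour 16.
Staging deploy has no dependents, so it just needs to finish by hour 45. Starting by 45 − 7 = hour 38 achieves that.
Unit testing has several dependents: integration testing (must start by hour 16, minus 1-hour gap → hour 15); the security scan (must start by hour 22); staging deploy (must start by hour 38, minus 2-hour gap → hour 36); production deploy (must start by hour 30). The earliest of those limits is hour 15, so unit testing must start by 15 − 9 = hour 6.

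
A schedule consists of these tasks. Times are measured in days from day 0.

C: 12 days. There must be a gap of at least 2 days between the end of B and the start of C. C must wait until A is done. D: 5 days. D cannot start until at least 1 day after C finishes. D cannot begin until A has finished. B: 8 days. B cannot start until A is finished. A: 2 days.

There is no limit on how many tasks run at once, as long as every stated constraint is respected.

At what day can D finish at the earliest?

Nothing blocks A, so it runs from day 0 to day 2.
After A (finishes day 2), B can start at day 2 and finishes at day 10.
C needs all of B (finishes day 10, plus 2-day gap → day 12); A (finishes day 2). That puts its earliest start at day 12; it finishes at 12 + 12 = day 24.
For D: C (finishes day 24, plus 1-day gap → day 25); A (finishes day 2). Taking the maximum gives a start of day 25, and it finishes at 25 + 5 = day 30.

30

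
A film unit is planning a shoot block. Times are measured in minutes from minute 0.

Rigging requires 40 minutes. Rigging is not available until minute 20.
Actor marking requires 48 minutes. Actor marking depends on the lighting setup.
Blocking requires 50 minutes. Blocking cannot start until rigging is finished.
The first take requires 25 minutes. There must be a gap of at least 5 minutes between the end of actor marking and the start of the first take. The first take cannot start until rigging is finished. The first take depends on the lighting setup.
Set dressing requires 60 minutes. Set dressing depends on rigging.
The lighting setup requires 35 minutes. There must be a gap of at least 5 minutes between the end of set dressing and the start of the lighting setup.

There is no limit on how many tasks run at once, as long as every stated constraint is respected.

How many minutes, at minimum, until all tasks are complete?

238

Rigging cannot begin until its own release at minute 20. It runs from minute 20 to 20 + 40 = minute 60.
Blocking waits on rigging (finishes minute 60), so it starts at minute 60 and finishes at 60 + 50 = minute 110.
Set dressing waits on rigging (finishes minute 60), so it starts at minute 60 and finishes at 60 + 60 = minute 120.
The lighting setup cannot begin until set dressing (finishes minute 120, plus 5-minute gap → minute 125). It runs from minute 125 to 125 + 35 = minute 160.
After the lighting setup (finishes minute 160), actor marking can start at minute 160 and finishes at minute 208.
The first take needs all of actor marking (finishes minute 208, plus 5-minute gap → minute 213); rigging (finishes minute 60); the lighting setup (finishes minute 160). That puts its earliest start at minute 213; it finishes at 213 + 25 = minute 238.
All tasks are finished once the last one completes. Finish times: Rigging at 60, Set dressing at 120, The lighting setup at 160, Blocking at 110, Actor marking at 208, The first take at 238. The latest is minute 238.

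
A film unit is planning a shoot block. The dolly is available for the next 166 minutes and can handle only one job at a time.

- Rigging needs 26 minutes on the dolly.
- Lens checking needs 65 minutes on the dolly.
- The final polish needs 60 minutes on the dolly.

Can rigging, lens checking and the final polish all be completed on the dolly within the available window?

Yes

Running back to back, the jobs need 26 + 65 + 60 = 151 minutes on the dolly.
Since 151 ≤ 166, they fit within the window.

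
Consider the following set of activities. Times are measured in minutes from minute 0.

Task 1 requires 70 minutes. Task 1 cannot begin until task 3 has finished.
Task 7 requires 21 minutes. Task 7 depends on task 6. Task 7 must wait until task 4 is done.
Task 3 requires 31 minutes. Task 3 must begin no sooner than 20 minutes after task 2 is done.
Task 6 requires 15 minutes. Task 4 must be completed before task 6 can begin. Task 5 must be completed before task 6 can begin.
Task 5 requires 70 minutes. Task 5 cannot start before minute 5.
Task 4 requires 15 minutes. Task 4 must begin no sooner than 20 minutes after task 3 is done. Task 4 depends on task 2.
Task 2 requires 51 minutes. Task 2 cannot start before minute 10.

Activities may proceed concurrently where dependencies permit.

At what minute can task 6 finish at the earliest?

162

Task 5 waits on its own release at minute 5, so it starts at minute 5 and finishes at 5 + 70 = minute 75.
After its own release at minute 10, task 2 can start at minute 10 and finishes at minute 61.
Task 3 waits on task 2 (finishes minute 61, plus 20-minute gap → minute 81), so it starts at minute 81 and finishes at 81 + 31 = minute 112.
For task 4: task 3 (finishes minute 112, plus 20-minute gap → minute 132); task 2 (finishes minute 61). Taking the maximum gives a start of minute 132, and it finishes at 132 + 15 = minute 147.
Task 6 has to wait for task 4 (finishes minute 147); task 5 (finishes minute 75). The latest of these is minute 147, so task 6 runs minute 147 to 147 + 15 = minute 162.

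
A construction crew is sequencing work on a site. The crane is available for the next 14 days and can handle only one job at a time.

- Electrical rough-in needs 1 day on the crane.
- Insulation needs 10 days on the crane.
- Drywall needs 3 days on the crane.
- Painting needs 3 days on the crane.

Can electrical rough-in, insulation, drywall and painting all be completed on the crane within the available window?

No

Running back to back, the jobs need 1 + 10 + 3 + 3 = 17 days on the crane.
Since 17 > 14, they cannot all fit.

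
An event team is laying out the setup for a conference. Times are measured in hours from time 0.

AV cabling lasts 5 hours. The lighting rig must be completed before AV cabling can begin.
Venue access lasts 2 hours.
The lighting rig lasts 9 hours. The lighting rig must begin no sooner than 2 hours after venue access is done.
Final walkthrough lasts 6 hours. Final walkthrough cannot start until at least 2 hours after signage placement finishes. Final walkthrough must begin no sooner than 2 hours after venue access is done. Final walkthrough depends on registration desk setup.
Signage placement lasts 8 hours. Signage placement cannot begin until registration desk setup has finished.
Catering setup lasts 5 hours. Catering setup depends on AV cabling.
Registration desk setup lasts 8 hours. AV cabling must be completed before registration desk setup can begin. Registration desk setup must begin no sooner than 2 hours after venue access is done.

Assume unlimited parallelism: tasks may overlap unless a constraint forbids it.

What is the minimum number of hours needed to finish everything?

42

Venue access has no prerequisites, so it starts at hour 0 and finishes at hour 2.
The lighting rig waits on venue access (finishes hour 2, plus 2-hour gap → hour 4), so it starts at hour 4 and finishes at 4 + 9 = hour 13.
AV cabling cannot begin until the lighting rig (finishes hour 13). It runs from hour 13 to 13 + 5 = hour 18.
After AV cabling (finishes hour 18), catering setup can start at hour 18 and finishes at hour 23.
Registration desk setup has to wait for AV cabling (finishes hour 18); venue access (finishes hour 2, plus 2-hour gap → hour 4). The latest of these is hour 18, so registration desk setup runs hour 18 to 18 + 8 = hour 26.
Signage placement cannot begin until registration desk setup (finishes hour 26). It runs from hour 26 to 26 + 8 = hour 34.
For final walkthrough: signage placement (finishes hour 34, plus 2-hour gap → hour 36); venue access (finishes hour 2, plus 2-hour gap → hour 4); registration desk setup (finishes hour 26). Taking the maximum gives a start of hour 36, and it finishes at 36 + 6 = hour 42.
All tasks are finished once the last one completes. Finish times: Venue access at 2, The lighting rig at 13, AV cabling at 18, Registration desk setup at 26, Signage placement at 34, Catering setup at 23, Final walkthrough at 42. The latest is hour 42.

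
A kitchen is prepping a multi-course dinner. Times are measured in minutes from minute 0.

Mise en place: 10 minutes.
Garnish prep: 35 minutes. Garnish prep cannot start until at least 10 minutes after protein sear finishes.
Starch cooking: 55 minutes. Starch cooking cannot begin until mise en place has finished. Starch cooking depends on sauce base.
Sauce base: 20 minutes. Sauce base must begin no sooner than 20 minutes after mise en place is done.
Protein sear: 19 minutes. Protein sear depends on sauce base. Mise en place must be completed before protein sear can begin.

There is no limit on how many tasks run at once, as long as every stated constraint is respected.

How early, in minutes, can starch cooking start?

Nothing blocks mise en place, so it runs from minute 0 to minute 10.
After mise en place (finishes minute 10, plus 20-minute gap → minute 30), sauce base can start at minute 30 and finishes at minute 50.
Starch cooking waits on mise en place (finishes minute 10); sauce base (finishes minute 50). The latest of these is minute 50, which is the earliest starch cooking can start.

50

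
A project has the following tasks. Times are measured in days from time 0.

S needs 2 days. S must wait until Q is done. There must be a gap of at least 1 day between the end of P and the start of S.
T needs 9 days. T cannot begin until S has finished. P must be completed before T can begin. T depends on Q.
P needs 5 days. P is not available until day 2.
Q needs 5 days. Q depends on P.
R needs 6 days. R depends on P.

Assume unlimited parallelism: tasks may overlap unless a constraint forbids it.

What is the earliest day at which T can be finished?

23

P waits on its own release at day 2, so it starts at day 2 and finishes at 2 + 5 = day 7.
Q waits on P (finishes day 7), so it starts at day 7 and finishes at 7 + 5 = day 12.
S has to wait for Q (finishes day 12); P (finishes day 7, plus 1-day gap → day 8). The latest of these is day 12, so S runs day 12 to 12 + 2 = day 14.
T needs all of S (finishes day 14); P (finishes day 7); Q (finishes day 12). That puts its earliest start at day 14; it finishes at 14 + 9 = day 23.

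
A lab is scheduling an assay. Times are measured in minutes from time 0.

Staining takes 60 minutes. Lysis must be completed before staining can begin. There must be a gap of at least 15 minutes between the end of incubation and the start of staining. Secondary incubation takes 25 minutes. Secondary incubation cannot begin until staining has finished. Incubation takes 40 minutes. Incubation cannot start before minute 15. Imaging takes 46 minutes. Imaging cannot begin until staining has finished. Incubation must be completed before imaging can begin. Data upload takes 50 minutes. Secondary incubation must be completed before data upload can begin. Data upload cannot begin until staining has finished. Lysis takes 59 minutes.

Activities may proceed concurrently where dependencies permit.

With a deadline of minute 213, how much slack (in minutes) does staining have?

8

After its own release at minute 15, incubation can start at minute 15 and finishes at minute 55.
Lysis has no prerequisites, so it starts at minute 0 and finishes at minute 59.
Staining needs all of lysis (finishes minute 59); incubation (finishes minute 55, plus 15-minute gap → minute 70). That puts its earliest start at minute 70; it finishes at 70 + 60 = minute 130.

Working backward from the deadline:
Data upload must finish by minute 213; it takes 50 minutes, so it must start by 213 − 50 = minute 163.
Secondary incubation feeds into data upload (must start by minute 163); so secondary incubation must finish by minute 163 and therefore start by minute 138.
Imaging must finish by minute 213; it takes 46 minutes, so it must start by 213 − 46 = minute 167.
Staining must finish in time for secondary incubation (must start by minute 138); imaging (must start by minute 167); data upload (must start by minute 163). The tightest is minute 138, so staining must start by 138 − 60 = minute 78.
So staining can start as early as minute 70 and as late as minute 78, giving 78 − 70 = 8 minutes of slack.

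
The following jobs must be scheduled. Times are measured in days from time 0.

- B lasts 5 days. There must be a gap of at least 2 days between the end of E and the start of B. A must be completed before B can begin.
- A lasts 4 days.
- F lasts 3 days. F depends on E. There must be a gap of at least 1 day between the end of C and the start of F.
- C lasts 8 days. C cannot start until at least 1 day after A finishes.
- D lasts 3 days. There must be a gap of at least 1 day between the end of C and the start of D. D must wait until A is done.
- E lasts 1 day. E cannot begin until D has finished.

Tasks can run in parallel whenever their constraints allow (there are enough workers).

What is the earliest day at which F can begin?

18

A can start immediately at day 0; it finishes at day 4.
C waits on A (finishes day 4, plus 1-day gap → day 5), so it starts at day 5 and finishes at 5 + 8 = day 13.
For D: C (finishes day 13, plus 1-day gap → day 14); A (finishes day 4). Taking the maximum gives a start of day 14, and it finishes at 14 + 3 = day 17.
After D (finishes day 17), E can start at day 17 and finishes at day 18.
F waits on E (finishes day 18); C (finishes day 13, plus 1-day gap → day 14). The latest of these is day 18, which is the earliest F can start.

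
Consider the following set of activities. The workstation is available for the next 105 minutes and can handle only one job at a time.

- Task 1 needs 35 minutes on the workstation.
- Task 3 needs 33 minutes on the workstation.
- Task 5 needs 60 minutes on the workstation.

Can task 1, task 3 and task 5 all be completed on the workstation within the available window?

No

Running back to back, the jobs need 35 + 33 + 60 = 128 minutes on the workstation.
Since 128 > 105, they cannot all fit.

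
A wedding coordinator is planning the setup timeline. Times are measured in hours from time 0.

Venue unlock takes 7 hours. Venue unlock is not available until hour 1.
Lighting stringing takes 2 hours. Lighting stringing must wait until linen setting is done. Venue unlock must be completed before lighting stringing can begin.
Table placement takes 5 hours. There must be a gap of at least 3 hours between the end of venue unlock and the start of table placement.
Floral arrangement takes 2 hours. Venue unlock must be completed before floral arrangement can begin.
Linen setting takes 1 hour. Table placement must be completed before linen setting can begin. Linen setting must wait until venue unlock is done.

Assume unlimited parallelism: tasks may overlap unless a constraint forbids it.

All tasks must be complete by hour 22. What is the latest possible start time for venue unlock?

To finish by hour 22, lighting stringing (duration 2) must start no later than hour 20.
Linen setting must finish before lighting stringing (must start by hour 20). With a 1-hour duration, linen setting must start by 20 − 1 = hour 19.
Table placement feeds into linen setting (must start by hour 19); so table placement must finish by hour 19 and therefore start by hour 14.
Floral arrangement must finish by hour 22; it takes 2 hours, so it must start by 22 − 2 = hour 20.
Venue unlock feeds table placement (must start by hour 14, minus 3-hour gap → hour 11); linen setting (must start by hour 19); floral arrangement (must start by hour 20); lighting stringing (must start by hour 20). Taking the minimum, venue unlock must finish by hour 11 and start by 11 − 7 = hour 4.

4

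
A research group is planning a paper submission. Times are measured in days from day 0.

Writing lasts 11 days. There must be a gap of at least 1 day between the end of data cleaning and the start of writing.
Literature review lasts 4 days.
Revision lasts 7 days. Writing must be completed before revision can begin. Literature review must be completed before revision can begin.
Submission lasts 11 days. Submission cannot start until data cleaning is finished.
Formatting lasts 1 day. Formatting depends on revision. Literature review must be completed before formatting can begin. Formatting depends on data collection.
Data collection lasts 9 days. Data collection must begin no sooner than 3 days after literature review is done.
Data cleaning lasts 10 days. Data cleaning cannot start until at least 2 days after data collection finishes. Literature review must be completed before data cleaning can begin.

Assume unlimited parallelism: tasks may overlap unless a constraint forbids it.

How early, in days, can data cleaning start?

18

Nothing blocks literature review, so it runs from day 0 to day 4.
After literature review (finishes day 4, plus 3-day gap → day 7), data collection can start at day 7 and finishes at day 16.
Data cleaning waits on data collection (finishes day 16, plus 2-day gap → day 18); literature review (finishes day 4). The latest of these is day 18, which is the earliest data cleaning can start.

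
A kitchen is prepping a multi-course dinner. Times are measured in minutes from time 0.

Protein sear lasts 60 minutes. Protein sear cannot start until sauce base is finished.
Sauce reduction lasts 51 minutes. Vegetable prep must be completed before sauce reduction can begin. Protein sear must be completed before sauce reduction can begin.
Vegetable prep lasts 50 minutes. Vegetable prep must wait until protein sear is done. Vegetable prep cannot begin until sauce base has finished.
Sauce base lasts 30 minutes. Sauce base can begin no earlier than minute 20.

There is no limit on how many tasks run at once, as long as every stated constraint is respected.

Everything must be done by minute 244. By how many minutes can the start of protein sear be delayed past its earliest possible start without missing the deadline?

33

Sauce base waits on its own release at minute 20, so it starts at minute 20 and finishes at 20 + 30 = minute 50.
Protein sear cannot begin until sauce base (finishes minute 50). It runs from minute 50 to 50 + 60 = minute 110.

Working backward from the deadline:
To finish by minute 244, sauce reduction (duration 51) must start no later than minute 193.
Vegetable prep must finish before sauce reduction (must start by minute 193). With a 50-minute duration, vegetable prep must start by 193 − 50 = minute 143.
For protein sear: vegetable prep (must start by minute 143); sauce reduction (must start by minute 193). The most restrictive is minute 143; with a 60-minute duration, protein sear must start by minute 83.
So protein sear can start as early as minute 50 and as late as minute 83, giving 83 − 50 = 33 minutes of slack.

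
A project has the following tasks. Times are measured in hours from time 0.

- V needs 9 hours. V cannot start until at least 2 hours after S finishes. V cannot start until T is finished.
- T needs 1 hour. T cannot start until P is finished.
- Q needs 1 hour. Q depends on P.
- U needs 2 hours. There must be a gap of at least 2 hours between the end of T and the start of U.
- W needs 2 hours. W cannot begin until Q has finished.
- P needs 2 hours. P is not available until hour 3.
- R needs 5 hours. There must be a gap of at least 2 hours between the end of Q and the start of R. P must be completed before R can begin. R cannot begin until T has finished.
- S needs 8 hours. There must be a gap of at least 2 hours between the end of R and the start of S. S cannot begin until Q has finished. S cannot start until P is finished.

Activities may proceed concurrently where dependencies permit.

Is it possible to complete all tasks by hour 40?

P cannot begin until its own release at hour 3. It runs from hour 3 to 3 + 2 = hour 5.
T waits on P (finishes hour 5), so it starts at hour 5 and finishes at 5 + 1 = hour 6.
After T (finishes hour 6, plus 2-hour gap → hour 8), U can start at hour 8 and finishes at hour 10.
Q cannot begin until P (finishes hour 5). It runs from hour 5 to 5 + 1 = hour 6.
W cannot begin until Q (finishes hour 6). It runs from hour 6 to 6 + 2 = hour 8.
R needs all of Q (finishes hour 6, plus 2-hour gap → hour 8); P (finishes hour 5); T (finishes hour 6). That puts its earliest start at hour 8; it finishes at 8 + 5 = hour 13.
S has to wait for R (finishes hour 13, plus 2-hour gap → hour 15); Q (finishes hour 6); P (finishes hour 5). The latest of these is hour 15, so S runs hour 15 to 15 + 8 = hour 23.
For V: S (finishes hour 23, plus 2-hour gap → hour 25); T (finishes hour 6). Taking the maximum gives a start of hour 25, and it finishes at 25 + 9 = hour 34.
Every task is finished by hour 34, which is no later than the deadline of 40, so the schedule is feasible.

Yes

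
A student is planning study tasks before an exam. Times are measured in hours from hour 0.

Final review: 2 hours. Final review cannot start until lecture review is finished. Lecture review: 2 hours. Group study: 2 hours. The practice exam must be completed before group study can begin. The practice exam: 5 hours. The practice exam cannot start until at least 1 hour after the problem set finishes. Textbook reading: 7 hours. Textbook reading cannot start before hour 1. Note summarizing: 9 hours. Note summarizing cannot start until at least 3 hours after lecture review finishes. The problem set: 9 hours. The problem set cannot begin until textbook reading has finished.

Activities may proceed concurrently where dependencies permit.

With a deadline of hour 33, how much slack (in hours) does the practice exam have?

8

Textbook reading waits on its own release at hour 1, so it starts at hour 1 and finishes at 1 + 7 = hour 8.
After textbook reading (finishes hour 8), the problem set can start at hour 8 and finishes at hour 17.
The practice exam waits on the problem set (finishes hour 17, plus 1-hour gap → hour 18), so it starts at hour 18 and finishes at 18 + 5 = hour 23.

Working backward from the deadline:
Group study has no dependents, so it just needs to finish by hour 33. Starting by 33 − 2 = hour 31 achieves that.
The practice exam must finish before group study (must start by hour 31). With a 5-hour duration, the practice exam must start by 31 − 5 = hour 26.
So the practice exam can start as early as hour 18 and as late as hour 26, giving 26 − 18 = 8 hours of slack.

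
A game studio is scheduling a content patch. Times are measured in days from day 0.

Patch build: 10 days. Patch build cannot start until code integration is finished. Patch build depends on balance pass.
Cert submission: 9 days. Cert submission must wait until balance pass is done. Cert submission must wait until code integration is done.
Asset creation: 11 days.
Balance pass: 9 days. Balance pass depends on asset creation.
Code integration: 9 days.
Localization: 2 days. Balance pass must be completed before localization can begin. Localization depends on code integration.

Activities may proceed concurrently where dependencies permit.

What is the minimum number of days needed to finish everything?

30

Code integration can start immediately at day 0; it finishes at day 9.
Asset creation has no prerequisites, so it starts at day 0 and finishes at day 11.
Balance pass cannot begin until asset creation (finishes day 11). It runs from day 11 to 11 + 9 = day 20.
Patch build needs all of code integration (finishes day 9); balance pass (finishes day 20). That puts its earliest start at day 20; it finishes at 20 + 10 = day 30.
Cert submission cannot start until balance pass (finishes day 20); code integration (finishes day 9). The controlling bound is day 20, so cert submission finishes at 20 + 9 = day 29.
Localization cannot start until balance pass (finishes day 20); code integration (finishes day 9). The controlling bound is day 20, so localization finishes at 20 + 2 = day 22.
All tasks are finished once the last one completes. Finish times: Asset creation at 11, Code integration at 9, Balance pass at 20, Localization at 22, Cert submission at 29, Patch build at 30. The latest is day 30.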